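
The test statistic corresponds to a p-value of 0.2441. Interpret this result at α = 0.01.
Since p = 0.2441 > α = 0.01, fail to reject H₀.
There is insufficient evidence to reject the null hypothesis; the result is not statistically significant at the 0.01 level.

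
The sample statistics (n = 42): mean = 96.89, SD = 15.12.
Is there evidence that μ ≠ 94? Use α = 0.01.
One-sample t-test:
H₀: μ = 94
H₁: μ ≠ 94
df = n - 1 = 41
t = (x̄ - μ₀) / (s/√n) = (96.89 - 94) / (15.12/√42) = 1.239
p-value = 0.2225

Since p-value > α = 0.01, we fail to reject H₀.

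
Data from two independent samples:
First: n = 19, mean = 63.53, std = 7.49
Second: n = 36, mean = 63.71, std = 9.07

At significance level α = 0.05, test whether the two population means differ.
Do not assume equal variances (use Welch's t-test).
Welch's two-sample t-test:
H₀: μ₁ = μ₂
H₁: μ₁ ≠ μ₂
s₁²/n₁ = 7.49²/19 = 2.9526,  s₂²/n₂ = 9.07²/36 = 2.2851
SE = √(s₁²/n₁ + s₂²/n₂) = √(2.9526 + 2.2851) = 2.2886
df (Welch-Satterthwaite) = (s₁²/n₁ + s₂²/n₂)² / [(s₁²/n₁)²/(n₁-1) + (s₂²/n₂)²/(n₂-1)] ≈ 43.30
t = (x̄₁ - x̄₂) / SE = (63.53 - 63.71) / 2.2886 = -0.18 / 2.2886 = -0.079
p-value = 0.9377

Since p-value > α = 0.05, we fail to reject H₀.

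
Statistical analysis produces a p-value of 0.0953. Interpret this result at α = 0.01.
Since p = 0.0953 > α = 0.01, fail to reject H₀.
There is insufficient evidence to reject the null hypothesis; the result is not statistically significant at the 0.01 level.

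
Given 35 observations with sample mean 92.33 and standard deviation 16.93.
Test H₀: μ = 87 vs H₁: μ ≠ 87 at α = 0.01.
One-sample t-test:
H₀: μ = 87
H₁: μ ≠ 87
df = n - 1 = 34
t = (x̄ - μ₀) / (s/√n) = (92.33 - 87) / (16.93/√35) = 1.863
p-value = 0.0712

Since p-value > α = 0.01, we fail to reject H₀.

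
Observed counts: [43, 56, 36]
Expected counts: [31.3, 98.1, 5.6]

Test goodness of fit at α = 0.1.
Chi-square goodness of fit test:
H₀: observed counts match expected distribution
H₁: observed counts differ from expected distribution
df = k - 1 = 2
χ² = Σ(O - E)²/E
   = (43 - 31.3)²/31.3 + (56 - 98.1)²/98.1 + (36 - 5.6)²/5.6
   = 4.373 + 18.067 + 165.029
   = 187.47
p-value < 0.0001

Since p-value < α = 0.1, we reject H₀.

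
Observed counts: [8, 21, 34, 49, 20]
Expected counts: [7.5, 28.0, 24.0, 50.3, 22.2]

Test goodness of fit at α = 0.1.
Chi-square goodness of fit test:
H₀: observed counts match expected distribution
H₁: observed counts differ from expected distribution
df = k - 1 = 4
χ² = Σ(O - E)²/E
   = (8 - 7.5)²/7.5 + (21 - 28.0)²/28.0 + (34 - 24.0)²/24.0 + (49 - 50.3)²/50.3 + (20 - 22.2)²/22.2
   = 0.033 + 1.750 + 4.167 + 0.034 + 0.218
   = 6.20
p-value = 0.1846

Since p-value > α = 0.1, we fail to reject H₀.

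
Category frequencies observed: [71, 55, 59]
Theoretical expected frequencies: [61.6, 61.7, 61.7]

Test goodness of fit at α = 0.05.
Chi-square goodness of fit test:
H₀: observed counts match expected distribution
H₁: observed counts differ from expected distribution
df = k - 1 = 2
χ² = Σ(O - E)²/E
   = (71 - 61.6)²/61.6 + (55 - 61.7)²/61.7 + (59 - 61.7)²/61.7
   = 1.434 + 0.728 + 0.118
   = 2.28
p-value = 0.3198

Since p-value > α = 0.05, we fail to reject H₀.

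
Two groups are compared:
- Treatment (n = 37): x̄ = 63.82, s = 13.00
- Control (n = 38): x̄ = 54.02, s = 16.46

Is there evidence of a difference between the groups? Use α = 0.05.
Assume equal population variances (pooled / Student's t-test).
Student's two-sample t-test (equal variances):
H₀: μ₁ = μ₂
H₁: μ₁ ≠ μ₂
df = n₁ + n₂ - 2 = 73
Pooled variance s_p² = [(n₁-1)s₁² + (n₂-1)s₂²] / (n₁ + n₂ - 2) = [(36)(13.00²) + (37)(16.46²)] / 73 = 220.6640
SE = √(s_p²(1/n₁ + 1/n₂)) = √(220.6640 × (1/37 + 1/38)) = 3.4309
t = (x̄₁ - x̄₂) / SE = (63.82 - 54.02) / 3.4309 = 9.80 / 3.4309 = 2.856
p-value = 0.0056

Since p-value < α = 0.05, we reject H₀.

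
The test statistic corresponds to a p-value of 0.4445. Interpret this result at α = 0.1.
Since p = 0.4445 > α = 0.1, fail to reject H₀.
There is insufficient evidence to reject the null hypothesis; the result is not statistically significant at the 0.1 level.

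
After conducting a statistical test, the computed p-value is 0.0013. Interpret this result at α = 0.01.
Since p = 0.0013 < α = 0.01, reject H₀.
There is sufficient evidence to reject the null hypothesis; the result is statistically significant at the 0.01 level.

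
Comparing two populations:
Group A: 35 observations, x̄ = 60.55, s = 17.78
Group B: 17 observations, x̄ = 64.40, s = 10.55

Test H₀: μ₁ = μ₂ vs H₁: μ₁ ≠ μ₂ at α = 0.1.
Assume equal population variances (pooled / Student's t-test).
Student's two-sample t-test (equal variances):
H₀: μ₁ = μ₂
H₁: μ₁ ≠ μ₂
df = n₁ + n₂ - 2 = 50
Pooled variance s_p² = [(n₁-1)s₁² + (n₂-1)s₂²] / (n₁ + n₂ - 2) = [(34)(17.78²) + (16)(10.55²)] / 50 = 250.5841
SE = √(s_p²(1/n₁ + 1/n₂)) = √(250.5841 × (1/35 + 1/17)) = 4.6797
t = (x̄₁ - x̄₂) / SE = (60.55 - 64.40) / 4.6797 = -3.85 / 4.6797 = -0.823
p-value = 0.4146

Since p-value > α = 0.1, we fail to reject H₀.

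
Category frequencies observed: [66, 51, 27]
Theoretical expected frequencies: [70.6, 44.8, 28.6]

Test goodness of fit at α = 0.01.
Chi-square goodness of fit test:
H₀: observed counts match expected distribution
H₁: observed counts differ from expected distribution
df = k - 1 = 2
χ² = Σ(O - E)²/E
   = (66 - 70.6)²/70.6 + (51 - 44.8)²/44.8 + (27 - 28.6)²/28.6
   = 0.300 + 0.858 + 0.090
   = 1.25
p-value = 0.5360

Since p-value > α = 0.01, we fail to reject H₀.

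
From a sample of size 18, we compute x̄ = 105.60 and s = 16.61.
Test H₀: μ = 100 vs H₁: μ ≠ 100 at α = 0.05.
One-sample t-test:
H₀: μ = 100
H₁: μ ≠ 100
df = n - 1 = 17
t = (x̄ - μ₀) / (s/√n) = (105.60 - 100) / (16.61/√18) = 1.430
p-value = 0.1707

Since p-value > α = 0.05, we fail to reject H₀.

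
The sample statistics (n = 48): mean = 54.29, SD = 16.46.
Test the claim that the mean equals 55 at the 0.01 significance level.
One-sample t-test:
H₀: μ = 55
H₁: μ ≠ 55
df = n - 1 = 47
t = (x̄ - μ₀) / (s/√n) = (54.29 - 55) / (16.46/√48) = -0.299
p-value = 0.7664

Since p-value > α = 0.01, we fail to reject H₀.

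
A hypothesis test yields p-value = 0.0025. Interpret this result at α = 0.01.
Since p = 0.0025 < α = 0.01, reject H₀.
There is sufficient evidence to reject the null hypothesis; the result is statistically significant at the 0.01 level.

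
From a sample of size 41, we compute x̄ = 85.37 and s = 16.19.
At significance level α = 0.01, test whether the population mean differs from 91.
One-sample t-test:
H₀: μ = 91
H₁: μ ≠ 91
df = n - 1 = 40
t = (x̄ - μ₀) / (s/√n) = (85.37 - 91) / (16.19/√41) = -2.227
p-value = 0.0317

Since p-value > α = 0.01, we fail to reject H₀.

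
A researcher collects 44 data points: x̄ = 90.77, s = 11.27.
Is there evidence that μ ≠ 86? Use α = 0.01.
One-sample t-test:
H₀: μ = 86
H₁: μ ≠ 86
df = n - 1 = 43
t = (x̄ - μ₀) / (s/√n) = (90.77 - 86) / (11.27/√44) = 2.808
p-value = 0.0075

Since p-value < α = 0.01, we reject H₀.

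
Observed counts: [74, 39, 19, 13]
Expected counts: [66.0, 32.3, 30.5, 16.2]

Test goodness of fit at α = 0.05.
Chi-square goodness of fit test:
H₀: observed counts match expected distribution
H₁: observed counts differ from expected distribution
df = k - 1 = 3
χ² = Σ(O - E)²/E
   = (74 - 66.0)²/66.0 + (39 - 32.3)²/32.3 + (19 - 30.5)²/30.5 + (13 - 16.2)²/16.2
   = 0.970 + 1.390 + 4.336 + 0.632
   = 7.33
p-value = 0.0622

Since p-value > α = 0.05, we fail to reject H₀.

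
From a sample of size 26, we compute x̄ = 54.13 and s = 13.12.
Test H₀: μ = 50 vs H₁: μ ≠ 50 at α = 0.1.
One-sample t-test:
H₀: μ = 50
H₁: μ ≠ 50
df = n - 1 = 25
t = (x̄ - μ₀) / (s/√n) = (54.13 - 50) / (13.12/√26) = 1.605
p-value = 0.1210

Since p-value > α = 0.1, we fail to reject H₀.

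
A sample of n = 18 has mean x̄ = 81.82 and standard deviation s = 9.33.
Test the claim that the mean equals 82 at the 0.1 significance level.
One-sample t-test:
H₀: μ = 82
H₁: μ ≠ 82
df = n - 1 = 17
t = (x̄ - μ₀) / (s/√n) = (81.82 - 82) / (9.33/√18) = -0.082
p-value = 0.9357

Since p-value > α = 0.1, we fail to reject H₀.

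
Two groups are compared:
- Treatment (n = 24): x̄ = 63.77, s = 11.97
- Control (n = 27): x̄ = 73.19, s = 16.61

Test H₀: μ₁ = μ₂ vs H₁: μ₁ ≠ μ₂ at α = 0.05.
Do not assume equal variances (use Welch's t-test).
Welch's two-sample t-test:
H₀: μ₁ = μ₂
H₁: μ₁ ≠ μ₂
s₁²/n₁ = 11.97²/24 = 5.9700,  s₂²/n₂ = 16.61²/27 = 10.2182
SE = √(s₁²/n₁ + s₂²/n₂) = √(5.9700 + 10.2182) = 4.0235
df (Welch-Satterthwaite) = (s₁²/n₁ + s₂²/n₂)² / [(s₁²/n₁)²/(n₁-1) + (s₂²/n₂)²/(n₂-1)] ≈ 47.09
t = (x̄₁ - x̄₂) / SE = (63.77 - 73.19) / 4.0235 = -9.42 / 4.0235 = -2.341
p-value = 0.0235

Since p-value < α = 0.05, we reject H₀.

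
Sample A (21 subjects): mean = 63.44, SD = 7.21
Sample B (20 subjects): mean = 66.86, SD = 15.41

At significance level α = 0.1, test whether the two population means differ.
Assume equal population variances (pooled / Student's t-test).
Student's two-sample t-test (equal variances):
H₀: μ₁ = μ₂
H₁: μ₁ ≠ μ₂
df = n₁ + n₂ - 2 = 39
Pooled variance s_p² = [(n₁-1)s₁² + (n₂-1)s₂²] / (n₁ + n₂ - 2) = [(20)(7.21²) + (19)(15.41²)] / 39 = 142.3481
SE = √(s_p²(1/n₁ + 1/n₂)) = √(142.3481 × (1/21 + 1/20)) = 3.7277
t = (x̄₁ - x̄₂) / SE = (63.44 - 66.86) / 3.7277 = -3.42 / 3.7277 = -0.917
p-value = 0.3645

Since p-value > α = 0.1, we fail to reject H₀.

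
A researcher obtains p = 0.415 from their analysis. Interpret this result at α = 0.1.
Since p = 0.415 > α = 0.1, fail to reject H₀.
There is insufficient evidence to reject the null hypothesis; the result is not statistically significant at the 0.1 level.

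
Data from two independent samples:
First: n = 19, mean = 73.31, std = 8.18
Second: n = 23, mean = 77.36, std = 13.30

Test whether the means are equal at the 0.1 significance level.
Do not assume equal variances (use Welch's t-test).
Welch's two-sample t-test:
H₀: μ₁ = μ₂
H₁: μ₁ ≠ μ₂
s₁²/n₁ = 8.18²/19 = 3.5217,  s₂²/n₂ = 13.30²/23 = 7.6909
SE = √(s₁²/n₁ + s₂²/n₂) = √(3.5217 + 7.6909) = 3.3485
df (Welch-Satterthwaite) = (s₁²/n₁ + s₂²/n₂)² / [(s₁²/n₁)²/(n₁-1) + (s₂²/n₂)²/(n₂-1)] ≈ 37.22
t = (x̄₁ - x̄₂) / SE = (73.31 - 77.36) / 3.3485 = -4.05 / 3.3485 = -1.209
p-value = 0.2341

Since p-value > α = 0.1, we fail to reject H₀.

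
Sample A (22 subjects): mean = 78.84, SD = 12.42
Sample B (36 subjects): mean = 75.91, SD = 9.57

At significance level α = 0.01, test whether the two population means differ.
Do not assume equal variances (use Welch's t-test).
Welch's two-sample t-test:
H₀: μ₁ = μ₂
H₁: μ₁ ≠ μ₂
s₁²/n₁ = 12.42²/22 = 7.0117,  s₂²/n₂ = 9.57²/36 = 2.5440
SE = √(s₁²/n₁ + s₂²/n₂) = √(7.0117 + 2.5440) = 3.0912
df (Welch-Satterthwaite) = (s₁²/n₁ + s₂²/n₂)² / [(s₁²/n₁)²/(n₁-1) + (s₂²/n₂)²/(n₂-1)] ≈ 36.15
t = (x̄₁ - x̄₂) / SE = (78.84 - 75.91) / 3.0912 = 2.93 / 3.0912 = 0.948
p-value = 0.3495

Since p-value > α = 0.01, we fail to reject H₀.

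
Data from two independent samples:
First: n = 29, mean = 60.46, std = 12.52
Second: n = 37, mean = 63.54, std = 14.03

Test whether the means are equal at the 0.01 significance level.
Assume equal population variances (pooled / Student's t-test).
Student's two-sample t-test (equal variances):
H₀: μ₁ = μ₂
H₁: μ₁ ≠ μ₂
df = n₁ + n₂ - 2 = 64
Pooled variance s_p² = [(n₁-1)s₁² + (n₂-1)s₂²] / (n₁ + n₂ - 2) = [(28)(12.52²) + (36)(14.03²)] / 64 = 179.3013
SE = √(s_p²(1/n₁ + 1/n₂)) = √(179.3013 × (1/29 + 1/37)) = 3.3210
t = (x̄₁ - x̄₂) / SE = (60.46 - 63.54) / 3.3210 = -3.08 / 3.3210 = -0.927
p-value = 0.3572

Since p-value > α = 0.01, we fail to reject H₀.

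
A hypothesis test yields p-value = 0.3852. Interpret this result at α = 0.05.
Since p = 0.3852 > α = 0.05, fail to reject H₀.
There is insufficient evidence to reject the null hypothesis; the result is not statistically significant at the 0.05 level.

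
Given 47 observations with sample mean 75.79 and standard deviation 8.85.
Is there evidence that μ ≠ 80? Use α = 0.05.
One-sample t-test:
H₀: μ = 80
H₁: μ ≠ 80
df = n - 1 = 46
t = (x̄ - μ₀) / (s/√n) = (75.79 - 80) / (8.85/√47) = -3.261
p-value = 0.0021

Since p-value < α = 0.05, we reject H₀.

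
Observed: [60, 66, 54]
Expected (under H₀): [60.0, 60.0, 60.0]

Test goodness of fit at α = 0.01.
Chi-square goodness of fit test:
H₀: observed counts match expected distribution
H₁: observed counts differ from expected distribution
df = k - 1 = 2
χ² = Σ(O - E)²/E
   = (60 - 60.0)²/60.0 + (66 - 60.0)²/60.0 + (54 - 60.0)²/60.0
   = 0.000 + 0.600 + 0.600
   = 1.20
p-value = 0.5488

Since p-value > α = 0.01, we fail to reject H₀.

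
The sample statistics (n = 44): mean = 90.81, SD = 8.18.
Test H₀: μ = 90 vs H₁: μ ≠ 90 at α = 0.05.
One-sample t-test:
H₀: μ = 90
H₁: μ ≠ 90
df = n - 1 = 43
t = (x̄ - μ₀) / (s/√n) = (90.81 - 90) / (8.18/√44) = 0.657
p-value = 0.5148

Since p-value > α = 0.05, we fail to reject H₀.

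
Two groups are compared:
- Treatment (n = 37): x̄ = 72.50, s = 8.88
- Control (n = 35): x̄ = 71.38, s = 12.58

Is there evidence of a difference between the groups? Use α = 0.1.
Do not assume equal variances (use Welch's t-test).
Welch's two-sample t-test:
H₀: μ₁ = μ₂
H₁: μ₁ ≠ μ₂
s₁²/n₁ = 8.88²/37 = 2.1312,  s₂²/n₂ = 12.58²/35 = 4.5216
SE = √(s₁²/n₁ + s₂²/n₂) = √(2.1312 + 4.5216) = 2.5793
df (Welch-Satterthwaite) = (s₁²/n₁ + s₂²/n₂)² / [(s₁²/n₁)²/(n₁-1) + (s₂²/n₂)²/(n₂-1)] ≈ 60.84
t = (x̄₁ - x̄₂) / SE = (72.50 - 71.38) / 2.5793 = 1.12 / 2.5793 = 0.434
p-value = 0.6657

Since p-value > α = 0.1, we fail to reject H₀.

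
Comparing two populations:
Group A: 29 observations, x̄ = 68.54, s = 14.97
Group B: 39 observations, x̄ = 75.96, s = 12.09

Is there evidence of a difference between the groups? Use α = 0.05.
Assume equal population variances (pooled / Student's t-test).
Student's two-sample t-test (equal variances):
H₀: μ₁ = μ₂
H₁: μ₁ ≠ μ₂
df = n₁ + n₂ - 2 = 66
Pooled variance s_p² = [(n₁-1)s₁² + (n₂-1)s₂²] / (n₁ + n₂ - 2) = [(28)(14.97²) + (38)(12.09²)] / 66 = 179.2305
SE = √(s_p²(1/n₁ + 1/n₂)) = √(179.2305 × (1/29 + 1/39)) = 3.2827
t = (x̄₁ - x̄₂) / SE = (68.54 - 75.96) / 3.2827 = -7.42 / 3.2827 = -2.260
p-value = 0.0271

Since p-value < α = 0.05, we reject H₀.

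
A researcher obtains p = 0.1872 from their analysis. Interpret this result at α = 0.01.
Since p = 0.1872 > α = 0.01, fail to reject H₀.
There is insufficient evidence to reject the null hypothesis; the result is not statistically significant at the 0.01 level.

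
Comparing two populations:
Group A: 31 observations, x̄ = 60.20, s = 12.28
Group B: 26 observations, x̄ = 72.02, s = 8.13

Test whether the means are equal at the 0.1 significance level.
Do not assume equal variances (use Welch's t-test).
Welch's two-sample t-test:
H₀: μ₁ = μ₂
H₁: μ₁ ≠ μ₂
s₁²/n₁ = 12.28²/31 = 4.8645,  s₂²/n₂ = 8.13²/26 = 2.5422
SE = √(s₁²/n₁ + s₂²/n₂) = √(4.8645 + 2.5422) = 2.7215
df (Welch-Satterthwaite) = (s₁²/n₁ + s₂²/n₂)² / [(s₁²/n₁)²/(n₁-1) + (s₂²/n₂)²/(n₂-1)] ≈ 52.38
t = (x̄₁ - x̄₂) / SE = (60.20 - 72.02) / 2.7215 = -11.82 / 2.7215 = -4.343
p-value = 0.0001

Since p-value < α = 0.1, we reject H₀.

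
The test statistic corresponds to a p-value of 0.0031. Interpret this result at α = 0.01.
Since p = 0.0031 < α = 0.01, reject H₀.
There is sufficient evidence to reject the null hypothesis; the result is statistically significant at the 0.01 level.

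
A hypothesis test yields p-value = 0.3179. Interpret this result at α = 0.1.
Since p = 0.3179 > α = 0.1, fail to reject H₀.
There is insufficient evidence to reject the null hypothesis; the result is not statistically significant at the 0.1 level.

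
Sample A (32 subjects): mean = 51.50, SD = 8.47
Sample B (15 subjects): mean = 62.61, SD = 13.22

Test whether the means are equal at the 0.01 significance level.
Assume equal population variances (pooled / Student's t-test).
Student's two-sample t-test (equal variances):
H₀: μ₁ = μ₂
H₁: μ₁ ≠ μ₂
df = n₁ + n₂ - 2 = 45
Pooled variance s_p² = [(n₁-1)s₁² + (n₂-1)s₂²] / (n₁ + n₂ - 2) = [(31)(8.47²) + (14)(13.22²)] / 45 = 103.7939
SE = √(s_p²(1/n₁ + 1/n₂)) = √(103.7939 × (1/32 + 1/15)) = 3.1880
t = (x̄₁ - x̄₂) / SE = (51.50 - 62.61) / 3.1880 = -11.11 / 3.1880 = -3.485
p-value = 0.0011

Since p-value < α = 0.01, we reject H₀.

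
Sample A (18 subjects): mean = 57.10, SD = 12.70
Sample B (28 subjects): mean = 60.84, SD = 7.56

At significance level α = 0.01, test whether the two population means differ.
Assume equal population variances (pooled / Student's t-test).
Student's two-sample t-test (equal variances):
H₀: μ₁ = μ₂
H₁: μ₁ ≠ μ₂
df = n₁ + n₂ - 2 = 44
Pooled variance s_p² = [(n₁-1)s₁² + (n₂-1)s₂²] / (n₁ + n₂ - 2) = [(17)(12.70²) + (27)(7.56²)] / 44 = 97.3881
SE = √(s_p²(1/n₁ + 1/n₂)) = √(97.3881 × (1/18 + 1/28)) = 2.9814
t = (x̄₁ - x̄₂) / SE = (57.10 - 60.84) / 2.9814 = -3.74 / 2.9814 = -1.254
p-value = 0.2163

Since p-value > α = 0.01, we fail to reject H₀.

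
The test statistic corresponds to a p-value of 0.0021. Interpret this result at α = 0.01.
Since p = 0.0021 < α = 0.01, reject H₀.
There is sufficient evidence to reject the null hypothesis; the result is statistically significant at the 0.01 level.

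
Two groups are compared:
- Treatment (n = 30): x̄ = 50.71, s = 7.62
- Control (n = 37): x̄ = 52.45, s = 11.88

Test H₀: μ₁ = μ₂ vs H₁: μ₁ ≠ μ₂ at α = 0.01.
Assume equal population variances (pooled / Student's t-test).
Student's two-sample t-test (equal variances):
H₀: μ₁ = μ₂
H₁: μ₁ ≠ μ₂
df = n₁ + n₂ - 2 = 65
Pooled variance s_p² = [(n₁-1)s₁² + (n₂-1)s₂²] / (n₁ + n₂ - 2) = [(29)(7.62²) + (36)(11.88²)] / 65 = 104.0724
SE = √(s_p²(1/n₁ + 1/n₂)) = √(104.0724 × (1/30 + 1/37)) = 2.5064
t = (x̄₁ - x̄₂) / SE = (50.71 - 52.45) / 2.5064 = -1.74 / 2.5064 = -0.694
p-value = 0.4900

Since p-value > α = 0.01, we fail to reject H₀.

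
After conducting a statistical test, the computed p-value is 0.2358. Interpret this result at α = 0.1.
Since p = 0.2358 > α = 0.1, fail to reject H₀.
There is insufficient evidence to reject the null hypothesis; the result is not statistically significant at the 0.1 level.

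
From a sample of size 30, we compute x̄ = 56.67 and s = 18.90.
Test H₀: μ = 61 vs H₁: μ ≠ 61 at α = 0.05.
One-sample t-test:
H₀: μ = 61
H₁: μ ≠ 61
df = n - 1 = 29
t = (x̄ - μ₀) / (s/√n) = (56.67 - 61) / (18.90/√30) = -1.255
p-value = 0.2196

Since p-value > α = 0.05, we fail to reject H₀.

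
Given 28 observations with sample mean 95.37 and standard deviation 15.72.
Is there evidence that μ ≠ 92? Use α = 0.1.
One-sample t-test:
H₀: μ = 92
H₁: μ ≠ 92
df = n - 1 = 27
t = (x̄ - μ₀) / (s/√n) = (95.37 - 92) / (15.72/√28) = 1.134
p-value = 0.2666

Since p-value > α = 0.1, we fail to reject H₀.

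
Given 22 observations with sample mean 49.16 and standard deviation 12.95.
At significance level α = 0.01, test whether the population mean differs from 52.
One-sample t-test:
H₀: μ = 52
H₁: μ ≠ 52
df = n - 1 = 21
t = (x̄ - μ₀) / (s/√n) = (49.16 - 52) / (12.95/√22) = -1.029
p-value = 0.3154

Since p-value > α = 0.01, we fail to reject H₀.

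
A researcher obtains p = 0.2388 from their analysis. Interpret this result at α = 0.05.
Since p = 0.2388 > α = 0.05, fail to reject H₀.
There is insufficient evidence to reject the null hypothesis; the result is not statistically significant at the 0.05 level.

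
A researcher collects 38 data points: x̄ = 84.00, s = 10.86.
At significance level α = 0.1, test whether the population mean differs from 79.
One-sample t-test:
H₀: μ = 79
H₁: μ ≠ 79
df = n - 1 = 37
t = (x̄ - μ₀) / (s/√n) = (84.00 - 79) / (10.86/√38) = 2.838
p-value = 0.0073

Since p-value < α = 0.1, we reject H₀.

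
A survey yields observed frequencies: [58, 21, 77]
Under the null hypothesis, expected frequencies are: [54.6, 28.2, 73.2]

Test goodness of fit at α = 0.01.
Chi-square goodness of fit test:
H₀: observed counts match expected distribution
H₁: observed counts differ from expected distribution
df = k - 1 = 2
χ² = Σ(O - E)²/E
   = (58 - 54.6)²/54.6 + (21 - 28.2)²/28.2 + (77 - 73.2)²/73.2
   = 0.212 + 1.838 + 0.197
   = 2.25
p-value = 0.3251

Since p-value > α = 0.01, we fail to reject H₀.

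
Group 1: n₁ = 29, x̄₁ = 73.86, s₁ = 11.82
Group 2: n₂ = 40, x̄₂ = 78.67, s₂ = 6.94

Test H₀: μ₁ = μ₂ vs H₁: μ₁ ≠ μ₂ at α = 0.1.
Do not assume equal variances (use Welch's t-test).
Welch's two-sample t-test:
H₀: μ₁ = μ₂
H₁: μ₁ ≠ μ₂
s₁²/n₁ = 11.82²/29 = 4.8177,  s₂²/n₂ = 6.94²/40 = 1.2041
SE = √(s₁²/n₁ + s₂²/n₂) = √(4.8177 + 1.2041) = 2.4539
df (Welch-Satterthwaite) = (s₁²/n₁ + s₂²/n₂)² / [(s₁²/n₁)²/(n₁-1) + (s₂²/n₂)²/(n₂-1)] ≈ 41.87
t = (x̄₁ - x̄₂) / SE = (73.86 - 78.67) / 2.4539 = -4.81 / 2.4539 = -1.960
p-value = 0.0567

Since p-value < α = 0.1, we reject H₀.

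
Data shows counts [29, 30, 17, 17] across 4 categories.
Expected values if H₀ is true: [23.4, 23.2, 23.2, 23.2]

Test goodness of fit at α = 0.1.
Chi-square goodness of fit test:
H₀: observed counts match expected distribution
H₁: observed counts differ from expected distribution
df = k - 1 = 3
χ² = Σ(O - E)²/E
   = (29 - 23.4)²/23.4 + (30 - 23.2)²/23.2 + (17 - 23.2)²/23.2 + (17 - 23.2)²/23.2
   = 1.340 + 1.993 + 1.657 + 1.657
   = 6.65
p-value = 0.0840

Since p-value < α = 0.1, we reject H₀.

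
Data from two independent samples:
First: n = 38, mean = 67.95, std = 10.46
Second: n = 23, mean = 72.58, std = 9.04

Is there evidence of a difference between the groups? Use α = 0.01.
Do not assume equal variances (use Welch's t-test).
Welch's two-sample t-test:
H₀: μ₁ = μ₂
H₁: μ₁ ≠ μ₂
s₁²/n₁ = 10.46²/38 = 2.8793,  s₂²/n₂ = 9.04²/23 = 3.5531
SE = √(s₁²/n₁ + s₂²/n₂) = √(2.8793 + 3.5531) = 2.5362
df (Welch-Satterthwaite) = (s₁²/n₁ + s₂²/n₂)² / [(s₁²/n₁)²/(n₁-1) + (s₂²/n₂)²/(n₂-1)] ≈ 51.86
t = (x̄₁ - x̄₂) / SE = (67.95 - 72.58) / 2.5362 = -4.63 / 2.5362 = -1.826
p-value = 0.0737

Since p-value > α = 0.01, we fail to reject H₀.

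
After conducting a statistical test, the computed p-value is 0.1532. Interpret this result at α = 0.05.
Since p = 0.1532 > α = 0.05, fail to reject H₀.
There is insufficient evidence to reject the null hypothesis; the result is not statistically significant at the 0.05 level.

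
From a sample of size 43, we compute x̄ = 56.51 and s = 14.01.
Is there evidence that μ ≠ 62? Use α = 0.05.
One-sample t-test:
H₀: μ = 62
H₁: μ ≠ 62
df = n - 1 = 42
t = (x̄ - μ₀) / (s/√n) = (56.51 - 62) / (14.01/√43) = -2.570
p-value = 0.0138

Since p-value < α = 0.05, we reject H₀.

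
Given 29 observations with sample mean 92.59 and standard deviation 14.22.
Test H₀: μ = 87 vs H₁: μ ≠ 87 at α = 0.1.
One-sample t-test:
H₀: μ = 87
H₁: μ ≠ 87
df = n - 1 = 28
t = (x̄ - μ₀) / (s/√n) = (92.59 - 87) / (14.22/√29) = 2.117
p-value = 0.0433

Since p-value < α = 0.1, we reject H₀.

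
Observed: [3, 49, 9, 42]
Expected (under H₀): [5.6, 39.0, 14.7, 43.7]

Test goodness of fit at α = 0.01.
Chi-square goodness of fit test:
H₀: observed counts match expected distribution
H₁: observed counts differ from expected distribution
df = k - 1 = 3
χ² = Σ(O - E)²/E
   = (3 - 5.6)²/5.6 + (49 - 39.0)²/39.0 + (9 - 14.7)²/14.7 + (42 - 43.7)²/43.7
   = 1.207 + 2.564 + 2.210 + 0.066
   = 6.05
p-value = 0.1093

Since p-value > α = 0.01, we fail to reject H₀.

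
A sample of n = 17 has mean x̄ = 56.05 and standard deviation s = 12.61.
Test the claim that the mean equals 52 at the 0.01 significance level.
One-sample t-test:
H₀: μ = 52
H₁: μ ≠ 52
df = n - 1 = 16
t = (x̄ - μ₀) / (s/√n) = (56.05 - 52) / (12.61/√17) = 1.324
p-value = 0.2040

Since p-value > α = 0.01, we fail to reject H₀.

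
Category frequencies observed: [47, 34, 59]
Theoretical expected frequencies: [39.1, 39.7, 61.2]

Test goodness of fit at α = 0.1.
Chi-square goodness of fit test:
H₀: observed counts match expected distribution
H₁: observed counts differ from expected distribution
df = k - 1 = 2
χ² = Σ(O - E)²/E
   = (47 - 39.1)²/39.1 + (34 - 39.7)²/39.7 + (59 - 61.2)²/61.2
   = 1.596 + 0.818 + 0.079
   = 2.49
p-value = 0.2874

Since p-value > α = 0.1, we fail to reject H₀.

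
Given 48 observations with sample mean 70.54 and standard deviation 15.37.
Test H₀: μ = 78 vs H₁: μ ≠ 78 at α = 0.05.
One-sample t-test:
H₀: μ = 78
H₁: μ ≠ 78
df = n - 1 = 47
t = (x̄ - μ₀) / (s/√n) = (70.54 - 78) / (15.37/√48) = -3.363
p-value = 0.0015

Since p-value < α = 0.05, we reject H₀.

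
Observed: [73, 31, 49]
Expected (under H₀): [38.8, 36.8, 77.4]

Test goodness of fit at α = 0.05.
Chi-square goodness of fit test:
H₀: observed counts match expected distribution
H₁: observed counts differ from expected distribution
df = k - 1 = 2
χ² = Σ(O - E)²/E
   = (73 - 38.8)²/38.8 + (31 - 36.8)²/36.8 + (49 - 77.4)²/77.4
   = 30.145 + 0.914 + 10.421
   = 41.48
p-value < 0.0001

Since p-value < α = 0.05, we reject H₀.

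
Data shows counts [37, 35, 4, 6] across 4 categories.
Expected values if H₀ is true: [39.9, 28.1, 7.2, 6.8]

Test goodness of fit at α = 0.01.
Chi-square goodness of fit test:
H₀: observed counts match expected distribution
H₁: observed counts differ from expected distribution
df = k - 1 = 3
χ² = Σ(O - E)²/E
   = (37 - 39.9)²/39.9 + (35 - 28.1)²/28.1 + (4 - 7.2)²/7.2 + (6 - 6.8)²/6.8
   = 0.211 + 1.694 + 1.422 + 0.094
   = 3.42
p-value = 0.3311

Since p-value > α = 0.01, we fail to reject H₀.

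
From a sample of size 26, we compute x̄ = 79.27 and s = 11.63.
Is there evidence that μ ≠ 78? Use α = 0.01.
One-sample t-test:
H₀: μ = 78
H₁: μ ≠ 78
df = n - 1 = 25
t = (x̄ - μ₀) / (s/√n) = (79.27 - 78) / (11.63/√26) = 0.557
p-value = 0.5826

Since p-value > α = 0.01, we fail to reject H₀.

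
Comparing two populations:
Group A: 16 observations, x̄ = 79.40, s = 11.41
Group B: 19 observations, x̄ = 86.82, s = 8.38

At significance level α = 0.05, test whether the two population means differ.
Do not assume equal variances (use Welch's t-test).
Welch's two-sample t-test:
H₀: μ₁ = μ₂
H₁: μ₁ ≠ μ₂
s₁²/n₁ = 11.41²/16 = 8.1368,  s₂²/n₂ = 8.38²/19 = 3.6960
SE = √(s₁²/n₁ + s₂²/n₂) = √(8.1368 + 3.6960) = 3.4399
df (Welch-Satterthwaite) = (s₁²/n₁ + s₂²/n₂)² / [(s₁²/n₁)²/(n₁-1) + (s₂²/n₂)²/(n₂-1)] ≈ 27.07
t = (x̄₁ - x̄₂) / SE = (79.40 - 86.82) / 3.4399 = -7.42 / 3.4399 = -2.157
p-value = 0.0400

Since p-value < α = 0.05, we reject H₀.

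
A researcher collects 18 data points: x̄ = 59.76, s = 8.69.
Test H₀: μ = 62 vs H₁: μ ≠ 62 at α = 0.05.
One-sample t-test:
H₀: μ = 62
H₁: μ ≠ 62
df = n - 1 = 17
t = (x̄ - μ₀) / (s/√n) = (59.76 - 62) / (8.69/√18) = -1.094
p-value = 0.2894

Since p-value > α = 0.05, we fail to reject H₀.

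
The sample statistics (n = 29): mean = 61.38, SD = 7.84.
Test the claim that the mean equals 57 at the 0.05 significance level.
One-sample t-test:
H₀: μ = 57
H₁: μ ≠ 57
df = n - 1 = 28
t = (x̄ - μ₀) / (s/√n) = (61.38 - 57) / (7.84/√29) = 3.009
p-value = 0.0055

Since p-value < α = 0.05, we reject H₀.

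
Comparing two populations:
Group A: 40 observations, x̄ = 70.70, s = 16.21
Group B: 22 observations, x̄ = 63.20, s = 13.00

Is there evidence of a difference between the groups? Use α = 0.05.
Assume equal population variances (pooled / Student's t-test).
Student's two-sample t-test (equal variances):
H₀: μ₁ = μ₂
H₁: μ₁ ≠ μ₂
df = n₁ + n₂ - 2 = 60
Pooled variance s_p² = [(n₁-1)s₁² + (n₂-1)s₂²] / (n₁ + n₂ - 2) = [(39)(16.21²) + (21)(13.00²)] / 60 = 229.9467
SE = √(s_p²(1/n₁ + 1/n₂)) = √(229.9467 × (1/40 + 1/22)) = 4.0250
t = (x̄₁ - x̄₂) / SE = (70.70 - 63.20) / 4.0250 = 7.50 / 4.0250 = 1.863
p-value = 0.0673

Since p-value > α = 0.05, we fail to reject H₀.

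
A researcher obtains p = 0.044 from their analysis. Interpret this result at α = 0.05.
Since p = 0.044 < α = 0.05, reject H₀.
There is sufficient evidence to reject the null hypothesis; the result is statistically significant at the 0.05 level.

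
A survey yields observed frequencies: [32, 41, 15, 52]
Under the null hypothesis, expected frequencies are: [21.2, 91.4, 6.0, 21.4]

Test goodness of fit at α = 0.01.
Chi-square goodness of fit test:
H₀: observed counts match expected distribution
H₁: observed counts differ from expected distribution
df = k - 1 = 3
χ² = Σ(O - E)²/E
   = (32 - 21.2)²/21.2 + (41 - 91.4)²/91.4 + (15 - 6.0)²/6.0 + (52 - 21.4)²/21.4
   = 5.502 + 27.792 + 13.500 + 43.755
   = 90.55
p-value < 0.0001

Since p-value < α = 0.01, we reject H₀.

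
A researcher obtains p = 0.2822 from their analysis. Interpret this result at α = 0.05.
Since p = 0.2822 > α = 0.05, fail to reject H₀.
There is insufficient evidence to reject the null hypothesis; the result is not statistically significant at the 0.05 level.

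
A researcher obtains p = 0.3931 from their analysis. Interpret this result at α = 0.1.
Since p = 0.3931 > α = 0.1, fail to reject H₀.
There is insufficient evidence to reject the null hypothesis; the result is not statistically significant at the 0.1 level.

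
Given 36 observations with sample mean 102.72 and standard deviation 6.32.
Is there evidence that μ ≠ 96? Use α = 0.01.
One-sample t-test:
H₀: μ = 96
H₁: μ ≠ 96
df = n - 1 = 35
t = (x̄ - μ₀) / (s/√n) = (102.72 - 96) / (6.32/√36) = 6.380
p-value < 0.0001

Since p-value < α = 0.01, we reject H₀.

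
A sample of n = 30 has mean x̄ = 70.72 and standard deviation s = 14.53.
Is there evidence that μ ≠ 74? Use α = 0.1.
One-sample t-test:
H₀: μ = 74
H₁: μ ≠ 74
df = n - 1 = 29
t = (x̄ - μ₀) / (s/√n) = (70.72 - 74) / (14.53/√30) = -1.236
p-value = 0.2262

Since p-value > α = 0.1, we fail to reject H₀.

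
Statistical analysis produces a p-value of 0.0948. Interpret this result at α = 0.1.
Since p = 0.0948 < α = 0.1, reject H₀.
There is sufficient evidence to reject the null hypothesis; the result is statistically significant at the 0.1 level.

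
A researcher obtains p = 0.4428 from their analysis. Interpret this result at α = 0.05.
Since p = 0.4428 > α = 0.05, fail to reject H₀.
There is insufficient evidence to reject the null hypothesis; the result is not statistically significant at the 0.05 level.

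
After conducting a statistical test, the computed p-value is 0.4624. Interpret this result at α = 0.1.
Since p = 0.4624 > α = 0.1, fail to reject H₀.
There is insufficient evidence to reject the null hypothesis; the result is not statistically significant at the 0.1 level.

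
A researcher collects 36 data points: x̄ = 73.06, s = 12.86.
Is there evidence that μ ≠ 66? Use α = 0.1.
One-sample t-test:
H₀: μ = 66
H₁: μ ≠ 66
df = n - 1 = 35
t = (x̄ - μ₀) / (s/√n) = (73.06 - 66) / (12.86/√36) = 3.294
p-value = 0.0023

Since p-value < α = 0.1, we reject H₀.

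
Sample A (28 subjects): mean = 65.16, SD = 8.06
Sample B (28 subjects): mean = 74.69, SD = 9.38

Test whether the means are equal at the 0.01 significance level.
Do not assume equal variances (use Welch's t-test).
Welch's two-sample t-test:
H₀: μ₁ = μ₂
H₁: μ₁ ≠ μ₂
s₁²/n₁ = 8.06²/28 = 2.3201,  s₂²/n₂ = 9.38²/28 = 3.1423
SE = √(s₁²/n₁ + s₂²/n₂) = √(2.3201 + 3.1423) = 2.3372
df (Welch-Satterthwaite) = (s₁²/n₁ + s₂²/n₂)² / [(s₁²/n₁)²/(n₁-1) + (s₂²/n₂)²/(n₂-1)] ≈ 52.80
t = (x̄₁ - x̄₂) / SE = (65.16 - 74.69) / 2.3372 = -9.53 / 2.3372 = -4.078
p-value = 0.0002

Since p-value < α = 0.01, we reject H₀.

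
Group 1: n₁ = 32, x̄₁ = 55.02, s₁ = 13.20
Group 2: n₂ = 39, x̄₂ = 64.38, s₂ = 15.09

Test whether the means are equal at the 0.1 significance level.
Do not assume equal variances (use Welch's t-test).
Welch's two-sample t-test:
H₀: μ₁ = μ₂
H₁: μ₁ ≠ μ₂
s₁²/n₁ = 13.20²/32 = 5.4450,  s₂²/n₂ = 15.09²/39 = 5.8387
SE = √(s₁²/n₁ + s₂²/n₂) = √(5.4450 + 5.8387) = 3.3591
df (Welch-Satterthwaite) = (s₁²/n₁ + s₂²/n₂)² / [(s₁²/n₁)²/(n₁-1) + (s₂²/n₂)²/(n₂-1)] ≈ 68.69
t = (x̄₁ - x̄₂) / SE = (55.02 - 64.38) / 3.3591 = -9.36 / 3.3591 = -2.786
p-value = 0.0069

Since p-value < α = 0.1, we reject H₀.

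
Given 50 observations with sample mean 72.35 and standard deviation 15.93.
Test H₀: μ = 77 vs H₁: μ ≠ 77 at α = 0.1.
One-sample t-test:
H₀: μ = 77
H₁: μ ≠ 77
df = n - 1 = 49
t = (x̄ - μ₀) / (s/√n) = (72.35 - 77) / (15.93/√50) = -2.064
p-value = 0.0443

Since p-value < α = 0.1, we reject H₀.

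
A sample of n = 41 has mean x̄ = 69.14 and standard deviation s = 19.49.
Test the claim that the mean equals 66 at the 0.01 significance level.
One-sample t-test:
H₀: μ = 66
H₁: μ ≠ 66
df = n - 1 = 40
t = (x̄ - μ₀) / (s/√n) = (69.14 - 66) / (19.49/√41) = 1.032
p-value = 0.3085

Since p-value > α = 0.01, we fail to reject H₀.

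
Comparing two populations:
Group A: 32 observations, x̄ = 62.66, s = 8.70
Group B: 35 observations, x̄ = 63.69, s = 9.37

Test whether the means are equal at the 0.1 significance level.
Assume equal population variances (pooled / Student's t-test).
Student's two-sample t-test (equal variances):
H₀: μ₁ = μ₂
H₁: μ₁ ≠ μ₂
df = n₁ + n₂ - 2 = 65
Pooled variance s_p² = [(n₁-1)s₁² + (n₂-1)s₂²] / (n₁ + n₂ - 2) = [(31)(8.70²) + (34)(9.37²)] / 65 = 82.0228
SE = √(s_p²(1/n₁ + 1/n₂)) = √(82.0228 × (1/32 + 1/35)) = 2.2151
t = (x̄₁ - x̄₂) / SE = (62.66 - 63.69) / 2.2151 = -1.03 / 2.2151 = -0.465
p-value = 0.6435

Since p-value > α = 0.1, we fail to reject H₀.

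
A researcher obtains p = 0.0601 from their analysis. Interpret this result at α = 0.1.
Since p = 0.0601 < α = 0.1, reject H₀.
There is sufficient evidence to reject the null hypothesis; the result is statistically significant at the 0.1 level.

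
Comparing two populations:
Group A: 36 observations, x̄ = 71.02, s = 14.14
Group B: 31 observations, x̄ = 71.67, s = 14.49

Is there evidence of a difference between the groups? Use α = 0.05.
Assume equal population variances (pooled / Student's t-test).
Student's two-sample t-test (equal variances):
H₀: μ₁ = μ₂
H₁: μ₁ ≠ μ₂
df = n₁ + n₂ - 2 = 65
Pooled variance s_p² = [(n₁-1)s₁² + (n₂-1)s₂²] / (n₁ + n₂ - 2) = [(35)(14.14²) + (30)(14.49²)] / 65 = 204.5644
SE = √(s_p²(1/n₁ + 1/n₂)) = √(204.5644 × (1/36 + 1/31)) = 3.5045
t = (x̄₁ - x̄₂) / SE = (71.02 - 71.67) / 3.5045 = -0.65 / 3.5045 = -0.185
p-value = 0.8534

Since p-value > α = 0.05, we fail to reject H₀.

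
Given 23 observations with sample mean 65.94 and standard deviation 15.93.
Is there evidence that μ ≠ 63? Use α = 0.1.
One-sample t-test:
H₀: μ = 63
H₁: μ ≠ 63
df = n - 1 = 22
t = (x̄ - μ₀) / (s/√n) = (65.94 - 63) / (15.93/√23) = 0.885
p-value = 0.3857

Since p-value > α = 0.1, we fail to reject H₀.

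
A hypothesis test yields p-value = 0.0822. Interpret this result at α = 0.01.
Since p = 0.0822 > α = 0.01, fail to reject H₀.
There is insufficient evidence to reject the null hypothesis; the result is not statistically significant at the 0.01 level.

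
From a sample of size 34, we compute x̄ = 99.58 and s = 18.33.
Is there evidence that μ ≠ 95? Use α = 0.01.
One-sample t-test:
H₀: μ = 95
H₁: μ ≠ 95
df = n - 1 = 33
t = (x̄ - μ₀) / (s/√n) = (99.58 - 95) / (18.33/√34) = 1.457
p-value = 0.1546

Since p-value > α = 0.01, we fail to reject H₀.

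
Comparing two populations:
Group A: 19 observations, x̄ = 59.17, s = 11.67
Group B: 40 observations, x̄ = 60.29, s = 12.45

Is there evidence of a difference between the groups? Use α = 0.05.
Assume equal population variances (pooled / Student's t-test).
Student's two-sample t-test (equal variances):
H₀: μ₁ = μ₂
H₁: μ₁ ≠ μ₂
df = n₁ + n₂ - 2 = 57
Pooled variance s_p² = [(n₁-1)s₁² + (n₂-1)s₂²] / (n₁ + n₂ - 2) = [(18)(11.67²) + (39)(12.45²)] / 57 = 149.0614
SE = √(s_p²(1/n₁ + 1/n₂)) = √(149.0614 × (1/19 + 1/40)) = 3.4017
t = (x̄₁ - x̄₂) / SE = (59.17 - 60.29) / 3.4017 = -1.12 / 3.4017 = -0.329
p-value = 0.7432

Since p-value > α = 0.05, we fail to reject H₀.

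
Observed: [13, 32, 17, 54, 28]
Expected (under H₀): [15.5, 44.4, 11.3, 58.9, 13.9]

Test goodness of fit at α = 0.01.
Chi-square goodness of fit test:
H₀: observed counts match expected distribution
H₁: observed counts differ from expected distribution
df = k - 1 = 4
χ² = Σ(O - E)²/E
   = (13 - 15.5)²/15.5 + (32 - 44.4)²/44.4 + (17 - 11.3)²/11.3 + (54 - 58.9)²/58.9 + (28 - 13.9)²/13.9
   = 0.403 + 3.463 + 2.875 + 0.408 + 14.303
   = 21.45
p-value = 0.0003

Since p-value < α = 0.01, we reject H₀.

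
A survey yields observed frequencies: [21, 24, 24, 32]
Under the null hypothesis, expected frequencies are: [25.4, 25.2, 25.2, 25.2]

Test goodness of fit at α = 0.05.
Chi-square goodness of fit test:
H₀: observed counts match expected distribution
H₁: observed counts differ from expected distribution
df = k - 1 = 3
χ² = Σ(O - E)²/E
   = (21 - 25.4)²/25.4 + (24 - 25.2)²/25.2 + (24 - 25.2)²/25.2 + (32 - 25.2)²/25.2
   = 0.762 + 0.057 + 0.057 + 1.835
   = 2.71
p-value = 0.4383

Since p-value > α = 0.05, we fail to reject H₀.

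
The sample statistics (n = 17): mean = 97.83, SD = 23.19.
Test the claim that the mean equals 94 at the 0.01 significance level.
One-sample t-test:
H₀: μ = 94
H₁: μ ≠ 94
df = n - 1 = 16
t = (x̄ - μ₀) / (s/√n) = (97.83 - 94) / (23.19/√17) = 0.681
p-value = 0.5056

Since p-value > α = 0.01, we fail to reject H₀.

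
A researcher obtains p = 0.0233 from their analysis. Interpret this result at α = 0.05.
Since p = 0.0233 < α = 0.05, reject H₀.
There is sufficient evidence to reject the null hypothesis; the result is statistically significant at the 0.05 level.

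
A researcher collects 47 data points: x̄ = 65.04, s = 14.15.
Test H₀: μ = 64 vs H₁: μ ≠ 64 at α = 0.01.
One-sample t-test:
H₀: μ = 64
H₁: μ ≠ 64
df = n - 1 = 46
t = (x̄ - μ₀) / (s/√n) = (65.04 - 64) / (14.15/√47) = 0.504
p-value = 0.6168

Since p-value > α = 0.01, we fail to reject H₀.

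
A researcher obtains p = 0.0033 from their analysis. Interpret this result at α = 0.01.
Since p = 0.0033 < α = 0.01, reject H₀.
There is sufficient evidence to reject the null hypothesis; the result is statistically significant at the 0.01 level.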